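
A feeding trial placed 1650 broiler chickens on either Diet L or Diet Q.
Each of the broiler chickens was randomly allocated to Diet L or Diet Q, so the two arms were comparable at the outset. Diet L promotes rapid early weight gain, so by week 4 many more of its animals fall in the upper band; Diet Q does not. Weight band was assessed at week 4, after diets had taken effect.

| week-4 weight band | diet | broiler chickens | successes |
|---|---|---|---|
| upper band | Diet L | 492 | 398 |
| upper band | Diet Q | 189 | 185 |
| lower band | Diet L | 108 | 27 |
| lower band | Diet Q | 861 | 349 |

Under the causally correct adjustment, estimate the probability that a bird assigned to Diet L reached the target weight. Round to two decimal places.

0.71

Week-4 weight band is downstream of the diet. One should not condition on a consequence of treatment, so the overall rates are the right comparison.
So P(outcome | do(Diet L)) is just the pooled rate for Diet L: 425/600 = 0.708.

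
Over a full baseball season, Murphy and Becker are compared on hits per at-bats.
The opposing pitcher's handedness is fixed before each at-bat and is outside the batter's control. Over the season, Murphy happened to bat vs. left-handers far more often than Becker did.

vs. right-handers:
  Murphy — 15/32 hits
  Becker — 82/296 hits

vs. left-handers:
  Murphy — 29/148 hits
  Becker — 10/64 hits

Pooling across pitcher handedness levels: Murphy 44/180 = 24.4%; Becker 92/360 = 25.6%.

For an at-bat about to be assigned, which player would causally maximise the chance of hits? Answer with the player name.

Pitcher handedness is set before the player has any effect — it is not caused by the player — and it independently drives the outcome. That makes it a confounder, so the causal comparison is within pitcher handedness levels.
Within each level — vs. right-handers: 46.9% vs 27.7%; vs. left-handers: 19.6% vs 15.6% — Murphy is higher every time.

Murphy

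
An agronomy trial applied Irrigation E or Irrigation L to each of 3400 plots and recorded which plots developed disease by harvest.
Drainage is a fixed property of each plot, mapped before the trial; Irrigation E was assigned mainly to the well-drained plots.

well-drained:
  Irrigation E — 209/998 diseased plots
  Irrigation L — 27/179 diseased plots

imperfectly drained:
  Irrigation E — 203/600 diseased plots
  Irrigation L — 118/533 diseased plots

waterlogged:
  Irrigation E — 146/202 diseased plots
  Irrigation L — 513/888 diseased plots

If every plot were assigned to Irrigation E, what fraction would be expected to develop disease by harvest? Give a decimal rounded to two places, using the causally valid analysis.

0.42

Nothing the irrigation does changes field drainage; the imbalance is an allocation artefact. With field drainage also predicting the outcome, the pooled figure is confounded, and the within-stratum comparison is the causal one.
Standardising Irrigation E to the population field drainage mix: 0.346·209/998 + 0.333·203/600 + 0.321·146/202 = 0.417.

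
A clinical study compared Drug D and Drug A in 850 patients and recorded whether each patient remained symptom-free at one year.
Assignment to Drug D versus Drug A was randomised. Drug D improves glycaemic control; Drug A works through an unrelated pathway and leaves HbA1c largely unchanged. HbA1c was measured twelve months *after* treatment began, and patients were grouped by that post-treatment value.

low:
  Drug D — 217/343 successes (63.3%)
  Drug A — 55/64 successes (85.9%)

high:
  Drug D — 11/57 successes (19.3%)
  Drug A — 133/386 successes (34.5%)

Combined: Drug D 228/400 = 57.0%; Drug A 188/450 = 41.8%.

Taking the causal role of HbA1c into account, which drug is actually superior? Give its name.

The HbA1c-specific comparison favours Drug A throughout, but the pooled figures favour Drug D. The question is whether to condition on HbA1c.
Stratifying would compare drugs among patients the drugs themselves sorted into HbA1c groups — a form of selection on an intermediate. The unconditioned pooled rates give the total causal effect.
Pooled: Drug D 57.0% vs Drug A 41.8%; Drug D is higher overall.

Drug D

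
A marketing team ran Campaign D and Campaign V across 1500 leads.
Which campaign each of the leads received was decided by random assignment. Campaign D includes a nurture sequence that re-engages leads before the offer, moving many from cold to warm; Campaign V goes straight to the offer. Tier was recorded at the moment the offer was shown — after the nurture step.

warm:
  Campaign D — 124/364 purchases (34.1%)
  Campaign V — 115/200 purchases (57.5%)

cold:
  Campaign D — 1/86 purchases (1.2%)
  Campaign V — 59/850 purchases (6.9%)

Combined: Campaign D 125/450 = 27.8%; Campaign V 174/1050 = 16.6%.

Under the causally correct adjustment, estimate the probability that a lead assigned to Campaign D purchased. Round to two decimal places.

0.28

The distribution of engagement tier is itself part of what the campaign does — it is an intermediate outcome. Holding it fixed would remove that part of the effect; the total effect is the pooled difference.
So P(outcome | do(Campaign D)) is just the pooled rate for Campaign D: 125/450 = 0.278.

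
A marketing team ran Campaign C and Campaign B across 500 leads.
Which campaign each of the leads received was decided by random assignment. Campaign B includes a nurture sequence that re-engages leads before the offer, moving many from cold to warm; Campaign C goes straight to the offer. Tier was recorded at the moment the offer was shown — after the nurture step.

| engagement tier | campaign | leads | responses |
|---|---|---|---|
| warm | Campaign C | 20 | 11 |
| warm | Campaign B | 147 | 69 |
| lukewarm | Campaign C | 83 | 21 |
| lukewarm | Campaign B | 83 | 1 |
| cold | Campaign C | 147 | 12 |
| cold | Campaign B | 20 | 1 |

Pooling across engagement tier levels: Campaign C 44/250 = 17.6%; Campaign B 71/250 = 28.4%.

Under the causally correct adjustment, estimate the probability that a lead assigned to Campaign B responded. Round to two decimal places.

0.28

The stratified and pooled comparisons disagree (Campaign C wins within each engagement tier; Campaign B wins overall), so the answer turns on the causal role of engagement tier.
The distribution of engagement tier is itself part of what the campaign does — it is an intermediate outcome. Holding it fixed would remove that part of the effect; the total effect is the pooled difference.
So P(outcome | do(Campaign B)) is just the pooled rate for Campaign B: 71/250 = 0.284.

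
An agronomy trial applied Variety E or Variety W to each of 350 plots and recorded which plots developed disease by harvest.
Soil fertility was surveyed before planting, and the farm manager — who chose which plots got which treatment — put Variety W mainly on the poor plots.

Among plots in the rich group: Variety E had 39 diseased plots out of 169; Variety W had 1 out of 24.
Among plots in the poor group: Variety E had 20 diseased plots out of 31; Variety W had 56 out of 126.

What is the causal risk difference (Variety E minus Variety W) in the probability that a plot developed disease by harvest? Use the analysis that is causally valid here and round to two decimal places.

+0.19

The stratified and pooled comparisons disagree (Variety W wins within each soil fertility; Variety E wins overall), so the answer turns on the causal role of soil fertility.
Here soil fertility is a common cause — it drives both which variety a case falls under and the outcome. The crude comparison mixes populations; the stratum-specific rates are the causally relevant ones.
Adjusting over the population distribution of soil fertility: 0.551·(0.231−0.042) + 0.449·(0.645−0.444) = +0.194.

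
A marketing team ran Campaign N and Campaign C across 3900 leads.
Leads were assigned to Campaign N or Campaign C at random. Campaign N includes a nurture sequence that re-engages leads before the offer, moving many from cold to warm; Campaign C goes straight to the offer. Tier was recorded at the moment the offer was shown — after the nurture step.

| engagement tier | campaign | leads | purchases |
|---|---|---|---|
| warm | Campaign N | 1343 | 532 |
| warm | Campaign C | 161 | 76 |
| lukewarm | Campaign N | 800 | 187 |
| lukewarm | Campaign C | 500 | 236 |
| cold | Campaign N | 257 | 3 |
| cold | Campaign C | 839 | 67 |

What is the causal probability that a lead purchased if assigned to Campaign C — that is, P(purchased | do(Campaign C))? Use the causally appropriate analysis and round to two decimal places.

The distribution of engagement tier is itself part of what the campaign does — it is an intermediate outcome. Holding it fixed would remove that part of the effect; the total effect is the pooled difference.
So P(outcome | do(Campaign C)) is just the pooled rate for Campaign C: 379/1500 = 0.253.

0.25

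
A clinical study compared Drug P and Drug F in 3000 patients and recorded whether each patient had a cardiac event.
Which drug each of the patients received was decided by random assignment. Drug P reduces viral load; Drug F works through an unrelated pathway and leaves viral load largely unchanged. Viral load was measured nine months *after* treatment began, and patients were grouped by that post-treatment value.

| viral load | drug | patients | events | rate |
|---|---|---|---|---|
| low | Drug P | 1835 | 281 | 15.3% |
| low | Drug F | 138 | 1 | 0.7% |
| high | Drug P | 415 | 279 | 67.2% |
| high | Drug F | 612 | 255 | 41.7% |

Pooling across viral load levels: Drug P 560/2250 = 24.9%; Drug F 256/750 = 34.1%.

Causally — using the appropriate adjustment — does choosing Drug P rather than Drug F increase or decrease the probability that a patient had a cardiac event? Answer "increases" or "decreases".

decreases

Within every viral load level Drug F has the lower rate, yet pooled Drug P does — Simpson's reversal.
Viral load is recorded after the drug and is itself shifted by it — it sits on the causal path from drug to outcome. Conditioning on a mediator would strip out part of the effect we want; the pooled comparison gives the total causal effect.
Pooled: Drug P 24.9% vs Drug F 34.1%; Drug P is lower overall.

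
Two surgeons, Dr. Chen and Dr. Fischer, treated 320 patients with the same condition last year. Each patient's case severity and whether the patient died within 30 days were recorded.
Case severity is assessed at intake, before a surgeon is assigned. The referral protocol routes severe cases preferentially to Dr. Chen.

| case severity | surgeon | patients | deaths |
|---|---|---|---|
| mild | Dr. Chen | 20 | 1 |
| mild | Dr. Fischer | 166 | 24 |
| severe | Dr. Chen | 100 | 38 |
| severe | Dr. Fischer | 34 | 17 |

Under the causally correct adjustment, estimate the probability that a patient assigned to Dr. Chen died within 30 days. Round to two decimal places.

0.19

The stratified and pooled comparisons disagree (Dr. Chen wins within each case severity; Dr. Fischer wins overall), so the answer turns on the causal role of case severity.
The imbalance in case severity arose from how patients were allocated, not from anything the surgeon did; and case severity independently affects the outcome. The pooled gap is confounded — condition on case severity.
Standardising Dr. Chen to the population case severity mix: 0.581·1/20 + 0.419·38/100 = 0.188.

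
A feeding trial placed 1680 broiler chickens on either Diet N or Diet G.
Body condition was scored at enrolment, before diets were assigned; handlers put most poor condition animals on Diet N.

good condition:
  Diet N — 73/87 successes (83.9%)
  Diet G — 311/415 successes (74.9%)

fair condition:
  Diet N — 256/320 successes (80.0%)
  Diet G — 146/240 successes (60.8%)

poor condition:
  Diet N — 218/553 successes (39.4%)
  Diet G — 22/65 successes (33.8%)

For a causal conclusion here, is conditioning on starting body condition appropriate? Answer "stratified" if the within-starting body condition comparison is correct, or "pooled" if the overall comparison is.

Starting body condition satisfies the back-door criterion: it is not a descendant of the diet, and it blocks the spurious path from diet to outcome. Adjusting for it (i.e., using the within-starting body condition rates) gives the causal effect.
Within each level — good condition: 83.9% vs 74.9%; fair condition: 80.0% vs 60.8%; poor condition: 39.4% vs 33.8% — Diet N is higher every time.

stratified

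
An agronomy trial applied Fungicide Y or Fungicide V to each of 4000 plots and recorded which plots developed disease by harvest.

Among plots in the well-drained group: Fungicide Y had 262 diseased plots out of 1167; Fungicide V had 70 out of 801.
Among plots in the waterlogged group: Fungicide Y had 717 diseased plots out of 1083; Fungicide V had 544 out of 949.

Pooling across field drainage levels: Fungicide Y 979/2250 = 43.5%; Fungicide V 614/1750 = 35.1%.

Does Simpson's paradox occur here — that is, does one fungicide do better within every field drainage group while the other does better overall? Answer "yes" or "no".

no

Within each field drainage level (well-drained 22.5% vs 8.7%; waterlogged 66.2% vs 57.3%), Fungicide V has the lower rate every time. Pooled: 43.5% vs 35.1% — Fungicide V has the lower rate overall. They agree.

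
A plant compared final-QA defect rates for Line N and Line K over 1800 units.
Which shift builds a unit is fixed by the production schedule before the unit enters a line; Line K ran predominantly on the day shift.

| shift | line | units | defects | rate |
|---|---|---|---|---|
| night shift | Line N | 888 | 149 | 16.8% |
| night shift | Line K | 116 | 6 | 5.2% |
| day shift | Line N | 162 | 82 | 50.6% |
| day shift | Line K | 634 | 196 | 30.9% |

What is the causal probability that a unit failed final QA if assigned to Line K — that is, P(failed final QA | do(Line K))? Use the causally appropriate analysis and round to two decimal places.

Shift is set before the line has any effect — it is not caused by the line — and it independently drives the outcome. That makes it a confounder, so the causal comparison is within shift levels.
Standardising Line K to the population shift mix: 0.558·6/116 + 0.442·196/634 = 0.166.

0.17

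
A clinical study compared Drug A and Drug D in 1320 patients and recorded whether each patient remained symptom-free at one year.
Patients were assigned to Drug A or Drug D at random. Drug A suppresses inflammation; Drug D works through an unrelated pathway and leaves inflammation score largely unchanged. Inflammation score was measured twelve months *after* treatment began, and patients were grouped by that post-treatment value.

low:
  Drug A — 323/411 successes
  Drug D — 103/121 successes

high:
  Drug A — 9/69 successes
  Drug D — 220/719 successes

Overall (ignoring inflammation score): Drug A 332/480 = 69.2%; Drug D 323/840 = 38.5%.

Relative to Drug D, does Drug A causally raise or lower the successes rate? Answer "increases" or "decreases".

Because the drug influences inflammation score, inflammation score is a post-treatment mediator, not a confounder. Stratifying on it would bias the estimate; the causal effect is the crude pooled difference.
Pooled: Drug A 69.2% vs Drug D 38.5%; Drug A is higher overall.

increases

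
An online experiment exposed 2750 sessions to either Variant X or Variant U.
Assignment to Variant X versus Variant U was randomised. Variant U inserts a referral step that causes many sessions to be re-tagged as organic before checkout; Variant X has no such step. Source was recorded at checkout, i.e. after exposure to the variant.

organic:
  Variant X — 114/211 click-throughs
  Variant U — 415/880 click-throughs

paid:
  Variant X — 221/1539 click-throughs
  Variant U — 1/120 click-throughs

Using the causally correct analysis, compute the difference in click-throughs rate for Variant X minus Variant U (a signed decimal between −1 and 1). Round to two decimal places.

-0.22

Traffic source here is a post-treatment variable shaped by the variant; conditioning on it would introduce bias rather than remove it. The overall comparison is the causal one.
The causal difference is the pooled difference: 0.191 − 0.416 = -0.225.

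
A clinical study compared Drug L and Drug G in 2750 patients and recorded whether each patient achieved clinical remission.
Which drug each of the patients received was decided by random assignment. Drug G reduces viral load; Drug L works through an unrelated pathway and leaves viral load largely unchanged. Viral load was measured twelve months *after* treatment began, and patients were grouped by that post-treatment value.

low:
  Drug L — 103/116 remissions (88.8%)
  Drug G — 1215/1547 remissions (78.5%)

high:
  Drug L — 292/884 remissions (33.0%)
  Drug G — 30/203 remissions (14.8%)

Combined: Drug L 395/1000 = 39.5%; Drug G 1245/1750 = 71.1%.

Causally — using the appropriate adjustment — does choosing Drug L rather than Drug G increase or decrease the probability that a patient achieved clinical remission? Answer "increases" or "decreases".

The stratified and pooled comparisons disagree (Drug L wins within each viral load; Drug G wins overall), so the answer turns on the causal role of viral load.
Viral load here is a post-treatment variable shaped by the drug; conditioning on it would introduce bias rather than remove it. The overall comparison is the causal one.
Pooled: Drug L 39.5% vs Drug G 71.1%; Drug G is higher overall.

decreases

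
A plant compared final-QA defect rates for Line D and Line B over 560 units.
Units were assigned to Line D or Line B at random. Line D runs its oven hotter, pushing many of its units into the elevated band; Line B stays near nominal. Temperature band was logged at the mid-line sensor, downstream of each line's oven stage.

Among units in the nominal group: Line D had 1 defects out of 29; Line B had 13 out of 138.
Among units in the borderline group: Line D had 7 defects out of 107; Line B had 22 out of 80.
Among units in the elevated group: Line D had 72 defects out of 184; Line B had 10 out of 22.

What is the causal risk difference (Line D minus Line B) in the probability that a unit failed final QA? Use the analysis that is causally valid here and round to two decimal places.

+0.06

Line D is lower inside every in-process temperature band stratum but Line B is lower in aggregate. Whether to stratify depends on how in-process temperature band relates to the line.
Because the line influences in-process temperature band, in-process temperature band is a post-treatment mediator, not a confounder. Stratifying on it would bias the estimate; the causal effect is the crude pooled difference.
The causal difference is the pooled difference: 0.250 − 0.188 = +0.062.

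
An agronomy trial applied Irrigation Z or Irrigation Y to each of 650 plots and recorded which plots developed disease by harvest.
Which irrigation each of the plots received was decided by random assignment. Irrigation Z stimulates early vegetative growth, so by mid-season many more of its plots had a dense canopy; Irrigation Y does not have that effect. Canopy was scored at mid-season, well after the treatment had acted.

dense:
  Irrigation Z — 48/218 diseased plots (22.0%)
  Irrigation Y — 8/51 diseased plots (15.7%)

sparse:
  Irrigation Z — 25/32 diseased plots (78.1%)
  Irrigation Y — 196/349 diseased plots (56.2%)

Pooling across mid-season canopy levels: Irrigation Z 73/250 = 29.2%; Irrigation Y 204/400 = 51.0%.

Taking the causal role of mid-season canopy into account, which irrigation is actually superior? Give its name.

Irrigation Z

Within every mid-season canopy level Irrigation Y has the lower rate, yet pooled Irrigation Z does — Simpson's reversal.
The distribution of mid-season canopy is itself part of what the irrigation does — it is an intermediate outcome. Holding it fixed would remove that part of the effect; the total effect is the pooled difference.
Pooled: Irrigation Z 29.2% vs Irrigation Y 51.0%; Irrigation Z is lower overall.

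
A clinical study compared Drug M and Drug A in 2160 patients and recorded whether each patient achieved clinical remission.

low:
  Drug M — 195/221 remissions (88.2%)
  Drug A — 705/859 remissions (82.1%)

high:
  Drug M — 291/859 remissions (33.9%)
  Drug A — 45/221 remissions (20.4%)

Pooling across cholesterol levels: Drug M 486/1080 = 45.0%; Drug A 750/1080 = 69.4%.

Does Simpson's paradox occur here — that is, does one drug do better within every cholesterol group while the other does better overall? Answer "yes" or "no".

yes

Within each cholesterol level (low 88.2% vs 82.1%; high 33.9% vs 20.4%), Drug M has the higher rate every time. Pooled: 45.0% vs 69.4% — Drug A has the higher rate overall. The two comparisons disagree.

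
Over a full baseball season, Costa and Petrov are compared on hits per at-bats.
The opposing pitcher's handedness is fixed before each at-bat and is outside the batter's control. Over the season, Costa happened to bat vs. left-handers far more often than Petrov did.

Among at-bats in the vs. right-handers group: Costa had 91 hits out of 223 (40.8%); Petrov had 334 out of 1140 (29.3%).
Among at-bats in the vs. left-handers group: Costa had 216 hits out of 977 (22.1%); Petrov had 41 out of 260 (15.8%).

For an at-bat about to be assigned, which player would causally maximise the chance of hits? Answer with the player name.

Costa

Pitcher handedness satisfies the back-door criterion: it is not a descendant of the player, and it blocks the spurious path from player to outcome. Adjusting for it (i.e., using the within-pitcher handedness rates) gives the causal effect.
Within each level — vs. right-handers: 40.8% vs 29.3%; vs. left-handers: 22.1% vs 15.8% — Costa is higher every time.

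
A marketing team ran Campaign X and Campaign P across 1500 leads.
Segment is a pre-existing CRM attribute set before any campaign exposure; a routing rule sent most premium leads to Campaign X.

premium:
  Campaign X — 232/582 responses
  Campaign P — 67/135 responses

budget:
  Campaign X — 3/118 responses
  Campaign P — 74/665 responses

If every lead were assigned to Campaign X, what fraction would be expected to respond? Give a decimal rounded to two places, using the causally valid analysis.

Within every customer segment level Campaign P has the higher rate, yet pooled Campaign X does — Simpson's reversal.
Customer segment satisfies the back-door criterion: it is not a descendant of the campaign, and it blocks the spurious path from campaign to outcome. Adjusting for it (i.e., using the within-customer segment rates) gives the causal effect.
Standardising Campaign X to the population customer segment mix: 0.478·232/582 + 0.522·3/118 = 0.204.

0.20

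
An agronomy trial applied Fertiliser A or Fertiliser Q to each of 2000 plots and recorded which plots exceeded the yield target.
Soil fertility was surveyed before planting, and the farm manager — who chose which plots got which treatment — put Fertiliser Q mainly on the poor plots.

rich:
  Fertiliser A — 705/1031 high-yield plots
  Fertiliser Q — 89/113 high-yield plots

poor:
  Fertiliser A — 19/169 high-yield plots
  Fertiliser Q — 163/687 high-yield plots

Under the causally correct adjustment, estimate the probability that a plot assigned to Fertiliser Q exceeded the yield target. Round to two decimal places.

0.55

The soil fertility-specific comparison favours Fertiliser Q throughout, but the pooled figures favour Fertiliser A. The question is whether to condition on soil fertility.
Here soil fertility is a common cause — it drives both which fertiliser a case falls under and the outcome. The crude comparison mixes populations; the stratum-specific rates are the causally relevant ones.
Standardising Fertiliser Q to the population soil fertility mix: 0.572·89/113 + 0.428·163/687 = 0.552.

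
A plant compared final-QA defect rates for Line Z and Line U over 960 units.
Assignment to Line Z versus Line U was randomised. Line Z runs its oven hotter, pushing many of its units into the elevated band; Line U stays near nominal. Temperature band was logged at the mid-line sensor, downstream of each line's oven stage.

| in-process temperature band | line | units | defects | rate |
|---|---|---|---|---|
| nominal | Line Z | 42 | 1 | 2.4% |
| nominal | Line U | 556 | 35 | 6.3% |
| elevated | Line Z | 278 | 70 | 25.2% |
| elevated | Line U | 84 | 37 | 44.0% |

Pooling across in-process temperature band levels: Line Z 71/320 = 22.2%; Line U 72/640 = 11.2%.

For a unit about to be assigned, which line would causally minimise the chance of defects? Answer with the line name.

Line Z is lower inside every in-process temperature band stratum but Line U is lower in aggregate. Whether to stratify depends on how in-process temperature band relates to the line.
In-process temperature band is downstream of the line. One should not condition on a consequence of treatment, so the overall rates are the right comparison.
Pooled: Line Z 22.2% vs Line U 11.2%; Line U is lower overall.

Line U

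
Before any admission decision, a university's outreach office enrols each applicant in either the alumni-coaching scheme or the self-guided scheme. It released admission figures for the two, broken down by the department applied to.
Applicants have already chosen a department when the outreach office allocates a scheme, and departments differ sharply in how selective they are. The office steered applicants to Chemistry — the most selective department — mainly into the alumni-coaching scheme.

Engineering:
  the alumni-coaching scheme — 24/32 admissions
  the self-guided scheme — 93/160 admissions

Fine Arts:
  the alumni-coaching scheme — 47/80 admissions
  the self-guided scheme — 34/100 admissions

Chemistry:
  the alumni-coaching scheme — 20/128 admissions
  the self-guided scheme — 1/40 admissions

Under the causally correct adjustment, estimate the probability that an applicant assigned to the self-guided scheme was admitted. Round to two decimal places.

Nothing the outreach scheme does changes department; the imbalance is an allocation artefact. With department also predicting the outcome, the pooled figure is confounded, and the within-stratum comparison is the causal one.
Standardising the self-guided scheme to the population department mix: 0.356·93/160 + 0.333·34/100 + 0.311·1/40 = 0.328.

0.33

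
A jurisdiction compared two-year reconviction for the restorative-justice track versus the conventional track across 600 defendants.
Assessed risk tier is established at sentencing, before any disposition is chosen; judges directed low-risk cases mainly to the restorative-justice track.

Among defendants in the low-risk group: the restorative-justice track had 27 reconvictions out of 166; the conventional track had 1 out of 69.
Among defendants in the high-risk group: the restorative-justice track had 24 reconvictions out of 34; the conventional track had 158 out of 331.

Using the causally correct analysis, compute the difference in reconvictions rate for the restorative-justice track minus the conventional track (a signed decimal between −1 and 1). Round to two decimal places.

+0.20

The imbalance in assessed risk tier arose from how defendants were allocated, not from anything the disposition did; and assessed risk tier independently affects the outcome. The pooled gap is confounded — condition on assessed risk tier.
Adjusting over the population distribution of assessed risk tier: 0.392·(0.163−0.014) + 0.608·(0.706−0.477) = +0.197.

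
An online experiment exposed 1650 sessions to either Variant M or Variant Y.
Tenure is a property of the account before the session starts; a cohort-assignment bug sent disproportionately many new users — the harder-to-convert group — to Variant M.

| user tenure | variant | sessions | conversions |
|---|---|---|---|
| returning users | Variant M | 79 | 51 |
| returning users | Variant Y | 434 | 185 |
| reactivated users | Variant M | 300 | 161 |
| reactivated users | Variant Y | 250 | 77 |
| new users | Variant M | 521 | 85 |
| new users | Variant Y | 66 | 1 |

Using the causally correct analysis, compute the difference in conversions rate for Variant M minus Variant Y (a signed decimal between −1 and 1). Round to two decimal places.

Variant M is higher inside every user tenure stratum but Variant Y is higher in aggregate. Whether to stratify depends on how user tenure relates to the variant.
User tenure is set before the variant has any effect — it is not caused by the variant — and it independently drives the outcome. That makes it a confounder, so the causal comparison is within user tenure levels.
Adjusting over the population distribution of user tenure: 0.311·(0.646−0.426) + 0.333·(0.537−0.308) + 0.356·(0.163−0.015) = +0.197.

+0.20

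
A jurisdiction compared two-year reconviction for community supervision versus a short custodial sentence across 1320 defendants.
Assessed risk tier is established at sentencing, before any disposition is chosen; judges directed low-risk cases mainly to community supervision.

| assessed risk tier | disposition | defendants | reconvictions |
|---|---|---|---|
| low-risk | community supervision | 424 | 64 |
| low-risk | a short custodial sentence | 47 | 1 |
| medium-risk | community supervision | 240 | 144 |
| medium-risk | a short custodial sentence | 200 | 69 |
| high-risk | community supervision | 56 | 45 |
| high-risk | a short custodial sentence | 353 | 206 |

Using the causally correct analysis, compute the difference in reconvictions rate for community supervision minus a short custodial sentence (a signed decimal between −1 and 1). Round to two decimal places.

The assessed risk tier-specific comparison favours a short custodial sentence throughout, but the pooled figures favour community supervision. The question is whether to condition on assessed risk tier.
Assessed risk tier differs across dispositions for reasons unrelated to any effect of the disposition itself, and it separately predicts the outcome — a classic confounder. We must compare within assessed risk tier levels.
Adjusting over the population distribution of assessed risk tier: 0.357·(0.151−0.021) + 0.333·(0.600−0.345) + 0.310·(0.804−0.584) = +0.199.

+0.20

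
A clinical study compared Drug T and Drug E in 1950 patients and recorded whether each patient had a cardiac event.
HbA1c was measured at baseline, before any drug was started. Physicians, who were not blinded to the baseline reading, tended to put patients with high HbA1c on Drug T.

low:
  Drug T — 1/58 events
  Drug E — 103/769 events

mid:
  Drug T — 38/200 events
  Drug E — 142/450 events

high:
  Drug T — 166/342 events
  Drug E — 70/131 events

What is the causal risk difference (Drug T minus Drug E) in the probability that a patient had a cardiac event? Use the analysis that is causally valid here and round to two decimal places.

-0.10

Within every HbA1c level Drug T has the lower rate, yet pooled Drug E does — Simpson's reversal.
HbA1c is set before the drug has any effect — it is not caused by the drug — and it independently drives the outcome. That makes it a confounder, so the causal comparison is within HbA1c levels.
Adjusting over the population distribution of HbA1c: 0.424·(0.017−0.134) + 0.333·(0.190−0.316) + 0.243·(0.485−0.534) = -0.103.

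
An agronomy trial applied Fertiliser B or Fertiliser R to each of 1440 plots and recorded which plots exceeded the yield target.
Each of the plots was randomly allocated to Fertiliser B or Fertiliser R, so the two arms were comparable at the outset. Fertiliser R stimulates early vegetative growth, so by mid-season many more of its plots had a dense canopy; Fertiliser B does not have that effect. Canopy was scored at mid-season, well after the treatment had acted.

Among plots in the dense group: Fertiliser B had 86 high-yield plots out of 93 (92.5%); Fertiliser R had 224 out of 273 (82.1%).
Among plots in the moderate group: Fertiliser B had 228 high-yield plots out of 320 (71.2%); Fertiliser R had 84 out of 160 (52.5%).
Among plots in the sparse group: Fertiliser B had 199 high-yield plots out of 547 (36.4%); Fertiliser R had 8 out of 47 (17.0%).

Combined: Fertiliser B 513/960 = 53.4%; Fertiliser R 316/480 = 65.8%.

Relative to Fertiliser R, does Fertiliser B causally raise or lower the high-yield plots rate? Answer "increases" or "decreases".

The stratified and pooled comparisons disagree (Fertiliser B wins within each mid-season canopy; Fertiliser R wins overall), so the answer turns on the causal role of mid-season canopy.
Stratifying would compare fertilisers among plots the fertilisers themselves sorted into mid-season canopy groups — a form of selection on an intermediate. The unconditioned pooled rates give the total causal effect.
Pooled: Fertiliser B 53.4% vs Fertiliser R 65.8%; Fertiliser R is higher overall.

decreases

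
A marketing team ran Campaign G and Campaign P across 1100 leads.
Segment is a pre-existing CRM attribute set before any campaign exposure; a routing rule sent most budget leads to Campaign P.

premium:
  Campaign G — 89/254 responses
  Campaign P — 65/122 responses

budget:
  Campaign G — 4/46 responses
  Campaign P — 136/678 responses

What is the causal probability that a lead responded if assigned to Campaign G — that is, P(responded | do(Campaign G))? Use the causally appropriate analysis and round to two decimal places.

0.18

Customer segment is set before the campaign has any effect — it is not caused by the campaign — and it independently drives the outcome. That makes it a confounder, so the causal comparison is within customer segment levels.
Standardising Campaign G to the population customer segment mix: 0.342·89/254 + 0.658·4/46 = 0.177.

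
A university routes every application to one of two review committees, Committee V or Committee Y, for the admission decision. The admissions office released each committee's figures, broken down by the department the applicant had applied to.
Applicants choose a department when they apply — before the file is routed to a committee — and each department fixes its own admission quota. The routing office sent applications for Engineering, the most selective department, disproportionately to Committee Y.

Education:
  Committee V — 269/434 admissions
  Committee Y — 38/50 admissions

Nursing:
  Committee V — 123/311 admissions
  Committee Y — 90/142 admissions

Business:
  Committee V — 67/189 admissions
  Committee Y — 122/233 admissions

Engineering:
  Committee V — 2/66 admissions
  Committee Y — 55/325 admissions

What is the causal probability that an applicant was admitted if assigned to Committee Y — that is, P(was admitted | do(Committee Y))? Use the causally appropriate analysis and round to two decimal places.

0.54

The department-specific comparison favours Committee Y throughout, but the pooled figures favour Committee V. The question is whether to condition on department.
Nothing the review committee does changes department; the imbalance is an allocation artefact. With department also predicting the outcome, the pooled figure is confounded, and the within-stratum comparison is the causal one.
Standardising Committee Y to the population department mix: 0.277·38/50 + 0.259·90/142 + 0.241·122/233 + 0.223·55/325 = 0.538.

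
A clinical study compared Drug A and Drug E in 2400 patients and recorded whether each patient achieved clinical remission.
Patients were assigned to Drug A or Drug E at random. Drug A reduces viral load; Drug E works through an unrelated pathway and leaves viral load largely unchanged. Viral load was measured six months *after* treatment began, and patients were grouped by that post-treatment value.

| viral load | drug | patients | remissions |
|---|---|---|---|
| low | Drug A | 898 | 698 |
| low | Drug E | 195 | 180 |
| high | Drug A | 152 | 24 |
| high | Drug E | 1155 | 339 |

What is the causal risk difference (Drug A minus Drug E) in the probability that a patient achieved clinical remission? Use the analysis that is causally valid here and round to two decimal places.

+0.30

Drug E is higher inside every viral load stratum but Drug A is higher in aggregate. Whether to stratify depends on how viral load relates to the drug.
Viral load here is a post-treatment variable shaped by the drug; conditioning on it would introduce bias rather than remove it. The overall comparison is the causal one.
The causal difference is the pooled difference: 0.688 − 0.384 = +0.303.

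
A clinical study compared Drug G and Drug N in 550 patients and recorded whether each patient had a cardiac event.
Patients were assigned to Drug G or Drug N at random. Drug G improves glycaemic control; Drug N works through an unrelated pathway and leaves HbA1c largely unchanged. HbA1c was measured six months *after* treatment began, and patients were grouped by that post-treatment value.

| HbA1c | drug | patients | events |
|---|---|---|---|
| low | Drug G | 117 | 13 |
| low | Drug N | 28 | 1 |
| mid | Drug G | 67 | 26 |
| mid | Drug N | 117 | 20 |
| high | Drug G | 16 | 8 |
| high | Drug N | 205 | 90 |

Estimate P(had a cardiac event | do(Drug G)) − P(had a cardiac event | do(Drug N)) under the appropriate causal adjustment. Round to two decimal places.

-0.08

Because the drug influences HbA1c, HbA1c is a post-treatment mediator, not a confounder. Stratifying on it would bias the estimate; the causal effect is the crude pooled difference.
The causal difference is the pooled difference: 0.235 − 0.317 = -0.082.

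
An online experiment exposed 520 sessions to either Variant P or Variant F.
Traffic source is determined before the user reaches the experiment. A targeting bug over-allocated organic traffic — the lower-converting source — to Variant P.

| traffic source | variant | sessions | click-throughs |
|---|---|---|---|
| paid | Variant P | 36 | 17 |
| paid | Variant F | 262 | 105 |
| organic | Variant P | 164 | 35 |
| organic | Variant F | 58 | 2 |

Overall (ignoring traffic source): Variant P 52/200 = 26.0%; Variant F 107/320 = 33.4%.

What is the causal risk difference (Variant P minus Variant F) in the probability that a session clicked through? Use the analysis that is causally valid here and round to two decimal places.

+0.12

The traffic source-specific comparison favours Variant P throughout, but the pooled figures favour Variant F. The question is whether to condition on traffic source.
Here traffic source is a common cause — it drives both which variant a case falls under and the outcome. The crude comparison mixes populations; the stratum-specific rates are the causally relevant ones.
Adjusting over the population distribution of traffic source: 0.573·(0.472−0.401) + 0.427·(0.213−0.034) = +0.117.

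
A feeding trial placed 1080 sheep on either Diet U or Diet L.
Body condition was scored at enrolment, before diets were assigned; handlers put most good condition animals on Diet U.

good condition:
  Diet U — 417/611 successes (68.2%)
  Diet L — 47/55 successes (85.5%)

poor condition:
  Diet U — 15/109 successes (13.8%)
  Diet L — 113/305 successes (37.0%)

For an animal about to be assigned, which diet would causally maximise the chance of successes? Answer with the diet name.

Diet L

Within every starting body condition level Diet L has the higher rate, yet pooled Diet U does — Simpson's reversal.
Here starting body condition is a common cause — it drives both which diet a case falls under and the outcome. The crude comparison mixes populations; the stratum-specific rates are the causally relevant ones.
Within each level — good condition: 68.2% vs 85.5%; poor condition: 13.8% vs 37.0% — Diet L is higher every time.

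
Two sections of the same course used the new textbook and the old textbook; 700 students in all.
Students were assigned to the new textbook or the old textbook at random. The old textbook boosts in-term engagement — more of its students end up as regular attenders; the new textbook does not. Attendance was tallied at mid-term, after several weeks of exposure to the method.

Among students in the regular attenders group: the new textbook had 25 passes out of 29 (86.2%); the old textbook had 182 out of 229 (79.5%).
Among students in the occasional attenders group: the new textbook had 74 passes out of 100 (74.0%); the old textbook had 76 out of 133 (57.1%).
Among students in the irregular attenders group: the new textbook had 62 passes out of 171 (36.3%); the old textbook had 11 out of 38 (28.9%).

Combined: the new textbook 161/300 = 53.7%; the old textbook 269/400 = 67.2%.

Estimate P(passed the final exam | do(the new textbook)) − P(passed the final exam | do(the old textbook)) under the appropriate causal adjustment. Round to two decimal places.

-0.14

the new textbook is higher inside every mid-term attendance stratum but the old textbook is higher in aggregate. Whether to stratify depends on how mid-term attendance relates to the teaching method.
The distribution of mid-term attendance is itself part of what the teaching method does — it is an intermediate outcome. Holding it fixed would remove that part of the effect; the total effect is the pooled difference.
The causal difference is the pooled difference: 0.537 − 0.672 = -0.136.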